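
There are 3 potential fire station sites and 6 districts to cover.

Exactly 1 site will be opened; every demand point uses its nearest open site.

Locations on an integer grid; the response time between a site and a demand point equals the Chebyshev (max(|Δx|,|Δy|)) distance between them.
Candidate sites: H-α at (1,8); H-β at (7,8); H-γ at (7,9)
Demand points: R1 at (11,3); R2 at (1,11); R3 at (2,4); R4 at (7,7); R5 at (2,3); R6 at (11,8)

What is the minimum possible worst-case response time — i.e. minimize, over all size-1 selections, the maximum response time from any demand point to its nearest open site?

6

Open {H-β}.
  Farthest demand point is R2 at response time 6 (to H-β); all others are ≤ 6.
With {H-γ} the worst case is 6.
With {H-α} the worst case is 10.
No size-1 selection achieves below 6.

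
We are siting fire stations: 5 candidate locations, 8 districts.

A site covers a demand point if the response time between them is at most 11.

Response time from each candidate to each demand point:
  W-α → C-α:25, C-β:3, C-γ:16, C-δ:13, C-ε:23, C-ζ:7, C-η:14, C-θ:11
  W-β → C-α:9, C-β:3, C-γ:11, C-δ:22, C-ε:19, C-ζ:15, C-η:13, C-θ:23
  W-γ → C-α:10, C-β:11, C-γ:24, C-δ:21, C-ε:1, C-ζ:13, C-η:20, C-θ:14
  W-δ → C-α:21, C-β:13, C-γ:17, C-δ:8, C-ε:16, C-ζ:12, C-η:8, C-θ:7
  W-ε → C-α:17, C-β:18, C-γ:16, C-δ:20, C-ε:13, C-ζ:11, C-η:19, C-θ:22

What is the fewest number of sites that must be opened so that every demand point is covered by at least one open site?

Coverage sets (demand points within 11 of each site):
  W-α: {C-β, C-ζ, C-θ}
  W-β: {C-α, C-β, C-γ}
  W-γ: {C-α, C-β, C-ε}
  W-δ: {C-δ, C-η, C-θ}
  W-ε: {C-ζ}
No 3 sites suffice: every size-3 union leaves at least one demand point uncovered.
But {W-α, W-β, W-γ, W-δ} covers everything, so the minimum is 4.

4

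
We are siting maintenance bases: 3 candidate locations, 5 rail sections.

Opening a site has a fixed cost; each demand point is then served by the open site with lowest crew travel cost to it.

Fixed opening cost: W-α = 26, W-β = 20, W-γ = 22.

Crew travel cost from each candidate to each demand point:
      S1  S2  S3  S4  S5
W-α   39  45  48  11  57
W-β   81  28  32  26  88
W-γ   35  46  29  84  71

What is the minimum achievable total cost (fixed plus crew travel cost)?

Open {W-α, W-β}: assign each demand point to its cheapest open site.
  S1→W-α 39, S2→W-β 28, S3→W-β 32, S4→W-α 11, S5→W-α 57
  crew travel cost 167, fixed 46 → total 213.
Compare {W-α, W-γ}: crew travel cost 177 + fixed 48 = 225.
Compare {W-α}: crew travel cost 200 + fixed 26 = 226.
Compare {W-α, W-β, W-γ}: crew travel cost 160 + fixed 68 = 228.
All other subsets cost ≥ 225. Minimum total cost: 213.

213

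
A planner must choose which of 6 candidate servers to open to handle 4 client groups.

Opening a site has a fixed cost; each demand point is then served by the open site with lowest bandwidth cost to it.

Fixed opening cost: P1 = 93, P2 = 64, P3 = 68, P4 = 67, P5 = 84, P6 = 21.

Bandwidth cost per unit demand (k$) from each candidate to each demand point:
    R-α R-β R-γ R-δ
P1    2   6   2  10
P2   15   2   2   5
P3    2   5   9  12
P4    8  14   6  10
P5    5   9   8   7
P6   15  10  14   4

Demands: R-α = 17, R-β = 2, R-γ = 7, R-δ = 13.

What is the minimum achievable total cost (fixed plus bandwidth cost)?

226

Open {P1, P6}: assign each demand point to its cheapest open site.
  R-α→P1 17×2=34, R-β→P1 2×6=12, R-γ→P1 7×2=14, R-δ→P6 13×4=52
  bandwidth cost 112, fixed 114 → total 226.
Compare {P3, P6}: bandwidth cost 159 + fixed 89 = 248.
Compare {P2, P3}: bandwidth cost 117 + fixed 132 = 249.
Compare {P2, P3, P6}: bandwidth cost 104 + fixed 153 = 257.
All other subsets cost ≥ 248. Minimum total cost: 226.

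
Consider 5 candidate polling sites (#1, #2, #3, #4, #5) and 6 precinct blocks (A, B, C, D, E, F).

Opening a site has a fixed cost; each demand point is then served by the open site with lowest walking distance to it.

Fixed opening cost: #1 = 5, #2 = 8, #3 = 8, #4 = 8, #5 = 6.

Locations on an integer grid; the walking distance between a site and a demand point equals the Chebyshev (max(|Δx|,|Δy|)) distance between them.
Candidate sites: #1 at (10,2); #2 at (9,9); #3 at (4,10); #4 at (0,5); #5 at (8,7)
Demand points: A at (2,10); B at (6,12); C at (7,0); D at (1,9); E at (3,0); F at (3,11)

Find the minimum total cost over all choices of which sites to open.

31

Open {#1, #3}: assign each demand point to its cheapest open site.
  A→#3 2, B→#3 2, C→#1 3, D→#3 3, E→#1 7, F→#3 1
  walking distance 18, fixed 13 → total 31.
Compare {#3}: walking distance 28 + fixed 8 = 36.
Compare {#3, #4}: walking distance 20 + fixed 16 = 36.
Compare {#3, #5}: walking distance 22 + fixed 14 = 36.
All other subsets cost ≥ 36. Minimum total cost: 31.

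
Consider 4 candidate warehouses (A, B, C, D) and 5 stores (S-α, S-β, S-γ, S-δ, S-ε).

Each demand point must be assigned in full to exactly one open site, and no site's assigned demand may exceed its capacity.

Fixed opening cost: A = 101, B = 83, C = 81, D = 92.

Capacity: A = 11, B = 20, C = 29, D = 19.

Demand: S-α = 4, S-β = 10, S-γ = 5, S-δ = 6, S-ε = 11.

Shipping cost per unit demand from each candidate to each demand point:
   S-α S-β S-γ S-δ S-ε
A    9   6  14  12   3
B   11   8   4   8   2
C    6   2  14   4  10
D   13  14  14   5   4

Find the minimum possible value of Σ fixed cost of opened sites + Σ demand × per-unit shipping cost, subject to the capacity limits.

274

Open {B, C}; cheapest assignment that respects the capacities:
  B (cap 20, load 16): S-γ, S-ε — cost 5×4 + 11×2 = 42
  C (cap 29, load 20): S-α, S-β, S-δ — cost 4×6 + 10×2 + 6×4 = 68
  Shipping 110, fixed 164 → total 274.
  Any other capacity-feasible assignment to {B, C} ships for at least 110.
Compare {A, C}: its best feasible assignment gives total 353.
Compare {C, D}: its best feasible assignment gives total 355.
Every other set of open sites that can feasibly serve all demand totals ≥ 353 even under its best assignment. Minimum: 274.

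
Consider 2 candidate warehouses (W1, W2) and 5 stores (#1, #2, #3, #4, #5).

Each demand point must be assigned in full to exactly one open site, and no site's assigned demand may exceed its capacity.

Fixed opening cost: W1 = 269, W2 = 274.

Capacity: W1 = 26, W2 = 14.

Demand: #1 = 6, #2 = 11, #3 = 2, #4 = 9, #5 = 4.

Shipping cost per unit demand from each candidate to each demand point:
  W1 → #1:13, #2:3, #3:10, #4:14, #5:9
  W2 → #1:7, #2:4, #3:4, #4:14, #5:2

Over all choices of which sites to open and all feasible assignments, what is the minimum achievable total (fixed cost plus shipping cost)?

Open {W1, W2}; cheapest assignment that respects the capacities:
  W1 (cap 26, load 20): #2, #4 — cost 11×3 + 9×14 = 159
  W2 (cap 14, load 12): #1, #3, #5 — cost 6×7 + 2×4 + 4×2 = 58
  Shipping 217, fixed 543 → total 760.
  Any other capacity-feasible assignment to {W1, W2} ships for at least 217.
Total demand is 32 and no other set of sites has combined capacity ≥ 32, so {W1, W2} is the only feasible choice of open sites. Minimum: 760.

760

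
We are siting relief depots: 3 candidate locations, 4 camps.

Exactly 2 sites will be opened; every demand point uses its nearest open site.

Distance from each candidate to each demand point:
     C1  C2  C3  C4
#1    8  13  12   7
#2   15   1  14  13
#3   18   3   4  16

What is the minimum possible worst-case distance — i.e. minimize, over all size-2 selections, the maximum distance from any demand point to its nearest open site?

8

Open {#1, #3}.
  Farthest demand point is C1 at distance 8 (to #1); all others are ≤ 8.
With {#1, #2} the worst case is 12.
With {#2, #3} the worst case is 15.
No size-2 selection achieves below 8.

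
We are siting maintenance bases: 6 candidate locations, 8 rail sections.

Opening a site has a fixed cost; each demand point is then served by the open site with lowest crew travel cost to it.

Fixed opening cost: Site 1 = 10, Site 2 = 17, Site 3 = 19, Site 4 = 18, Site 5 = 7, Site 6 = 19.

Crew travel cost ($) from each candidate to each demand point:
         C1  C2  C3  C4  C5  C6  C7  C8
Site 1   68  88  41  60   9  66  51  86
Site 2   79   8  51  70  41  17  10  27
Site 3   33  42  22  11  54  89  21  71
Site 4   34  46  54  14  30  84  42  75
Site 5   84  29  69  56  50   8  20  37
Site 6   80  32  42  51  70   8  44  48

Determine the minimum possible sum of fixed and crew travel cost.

Open {Site 1, Site 2, Site 3, Site 5}: assign each demand point to its cheapest open site.
  C1→Site 3 33, C2→Site 2 8, C3→Site 3 22, C4→Site 3 11, C5→Site 1 9, C6→Site 5 8, C7→Site 2 10, C8→Site 2 27
  crew travel cost 128, fixed 53 → total 181.
Compare {Site 1, Site 2, Site 3}: crew travel cost 137 + fixed 46 = 183.
Compare {Site 1, Site 2, Site 3, Site 6}: crew travel cost 128 + fixed 65 = 193.
Compare {Site 1, Site 2, Site 3, Site 4, Site 5}: crew travel cost 128 + fixed 71 = 199.
All other subsets cost ≥ 183. Minimum total cost: 181.

181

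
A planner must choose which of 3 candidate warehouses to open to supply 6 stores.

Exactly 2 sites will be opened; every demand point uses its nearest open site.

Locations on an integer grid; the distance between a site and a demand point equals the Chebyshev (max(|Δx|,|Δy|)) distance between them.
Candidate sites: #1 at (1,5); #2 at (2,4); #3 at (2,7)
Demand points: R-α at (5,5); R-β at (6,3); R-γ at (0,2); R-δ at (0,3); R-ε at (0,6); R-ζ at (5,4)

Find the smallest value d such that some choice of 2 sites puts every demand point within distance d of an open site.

4

Open {#1, #2}.
  Farthest demand point is R-β at distance 4 (to #2); all others are ≤ 4.
With {#1, #3} the worst case is 4.
With {#2, #3} the worst case is 4.
No size-2 selection achieves below 4.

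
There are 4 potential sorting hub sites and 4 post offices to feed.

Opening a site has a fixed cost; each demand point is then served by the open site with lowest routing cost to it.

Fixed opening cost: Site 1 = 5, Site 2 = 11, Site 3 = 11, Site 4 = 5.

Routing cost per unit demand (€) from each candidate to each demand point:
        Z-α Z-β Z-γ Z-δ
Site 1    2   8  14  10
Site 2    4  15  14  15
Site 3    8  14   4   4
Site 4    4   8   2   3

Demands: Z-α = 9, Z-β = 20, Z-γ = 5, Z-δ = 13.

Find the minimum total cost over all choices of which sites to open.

Open {Site 1, Site 4}: assign each demand point to its cheapest open site.
  Z-α→Site 1 9×2=18, Z-β→Site 1 20×8=160, Z-γ→Site 4 5×2=10, Z-δ→Site 4 13×3=39
  routing cost 227, fixed 10 → total 237.
Compare {Site 1, Site 2, Site 4}: routing cost 227 + fixed 21 = 248.
Compare {Site 1, Site 3, Site 4}: routing cost 227 + fixed 21 = 248.
Compare {Site 4}: routing cost 245 + fixed 5 = 250.
All other subsets cost ≥ 248. Minimum total cost: 237.

237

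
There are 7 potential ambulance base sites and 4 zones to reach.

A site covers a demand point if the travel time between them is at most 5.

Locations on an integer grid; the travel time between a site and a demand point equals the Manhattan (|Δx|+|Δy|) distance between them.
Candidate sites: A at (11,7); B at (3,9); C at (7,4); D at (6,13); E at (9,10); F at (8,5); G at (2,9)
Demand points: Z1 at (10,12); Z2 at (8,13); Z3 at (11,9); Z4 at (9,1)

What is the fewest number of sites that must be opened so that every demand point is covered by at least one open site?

2

Coverage sets (demand points within 5 of each site):
  A: {Z3}
  B: {}
  C: {Z4}
  D: {Z1, Z2}
  E: {Z1, Z2, Z3}
  F: {Z4}
  G: {}
No single site covers all 4 demand points.
But {C, E} covers everything, so the minimum is 2.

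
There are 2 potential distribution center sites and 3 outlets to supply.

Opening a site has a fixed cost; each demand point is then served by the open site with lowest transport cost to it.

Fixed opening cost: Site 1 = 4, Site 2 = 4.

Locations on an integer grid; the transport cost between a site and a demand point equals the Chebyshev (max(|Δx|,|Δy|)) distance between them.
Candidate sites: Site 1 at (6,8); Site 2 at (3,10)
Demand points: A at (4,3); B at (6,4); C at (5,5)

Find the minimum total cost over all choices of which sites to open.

Open {Site 1}: assign each demand point to its cheapest open site.
  A→Site 1 5, B→Site 1 4, C→Site 1 3
  transport cost 12, fixed 4 → total 16.
Compare {Site 1, Site 2}: transport cost 12 + fixed 8 = 20.
Compare {Site 2}: transport cost 18 + fixed 4 = 22.

16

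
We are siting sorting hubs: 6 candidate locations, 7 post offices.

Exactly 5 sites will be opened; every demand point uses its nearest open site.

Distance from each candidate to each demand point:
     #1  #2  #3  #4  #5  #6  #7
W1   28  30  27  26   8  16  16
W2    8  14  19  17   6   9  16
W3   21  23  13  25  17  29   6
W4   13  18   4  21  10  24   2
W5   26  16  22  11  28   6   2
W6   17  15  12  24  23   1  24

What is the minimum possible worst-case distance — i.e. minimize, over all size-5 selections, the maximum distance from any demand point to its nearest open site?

Open {W1, W2, W3, W4, W5}.
  Farthest demand point is #2 at distance 14 (to W2); all others are ≤ 14.
With {W1, W2, W3, W5, W6} the worst case is 14.
With {W1, W2, W4, W5, W6} the worst case is 14.
No size-5 selection achieves below 14.

14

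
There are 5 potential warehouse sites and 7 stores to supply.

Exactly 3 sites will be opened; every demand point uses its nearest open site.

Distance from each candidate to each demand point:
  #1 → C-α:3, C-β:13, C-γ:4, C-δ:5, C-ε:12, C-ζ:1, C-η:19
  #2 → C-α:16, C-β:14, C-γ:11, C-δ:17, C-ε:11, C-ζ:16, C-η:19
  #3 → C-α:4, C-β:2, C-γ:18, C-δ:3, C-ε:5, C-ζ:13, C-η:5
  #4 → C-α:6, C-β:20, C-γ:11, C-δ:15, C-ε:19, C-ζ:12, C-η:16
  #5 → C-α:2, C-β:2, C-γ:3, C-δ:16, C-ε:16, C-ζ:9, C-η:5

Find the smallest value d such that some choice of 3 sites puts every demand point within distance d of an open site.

5

Open {#1, #2, #3}.
  Farthest demand point is C-ε at distance 5 (to #3); all others are ≤ 5.
With {#1, #3, #4} the worst case is 5.
With {#1, #3, #5} the worst case is 5.
No size-3 selection achieves below 5.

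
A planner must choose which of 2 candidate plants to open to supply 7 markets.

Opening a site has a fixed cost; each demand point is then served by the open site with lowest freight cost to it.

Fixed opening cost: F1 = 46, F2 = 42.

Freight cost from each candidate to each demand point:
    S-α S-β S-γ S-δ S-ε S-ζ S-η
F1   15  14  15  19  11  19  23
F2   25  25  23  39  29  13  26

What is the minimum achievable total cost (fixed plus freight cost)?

162

Open {F1}: assign each demand point to its cheapest open site.
  S-α→F1 15, S-β→F1 14, S-γ→F1 15, S-δ→F1 19, S-ε→F1 11, S-ζ→F1 19, S-η→F1 23
  freight cost 116, fixed 46 → total 162.
Compare {F1, F2}: freight cost 110 + fixed 88 = 198.
Compare {F2}: freight cost 180 + fixed 42 = 222.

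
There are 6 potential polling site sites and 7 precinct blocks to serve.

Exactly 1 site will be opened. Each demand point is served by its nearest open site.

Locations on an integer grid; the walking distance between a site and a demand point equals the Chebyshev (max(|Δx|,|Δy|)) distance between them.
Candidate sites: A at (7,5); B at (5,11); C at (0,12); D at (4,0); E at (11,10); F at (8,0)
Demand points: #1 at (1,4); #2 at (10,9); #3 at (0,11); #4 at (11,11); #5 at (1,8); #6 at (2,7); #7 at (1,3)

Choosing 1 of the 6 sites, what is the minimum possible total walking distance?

Open {B}.
  #1→B 7, #2→B 5, #3→B 5, #4→B 6, #5→B 4, #6→B 4, #7→B 8  ⇒ total 39.
Compare {A}: total 40.
Compare {C}: total 48.
No size-1 selection does better; minimum is 39.

39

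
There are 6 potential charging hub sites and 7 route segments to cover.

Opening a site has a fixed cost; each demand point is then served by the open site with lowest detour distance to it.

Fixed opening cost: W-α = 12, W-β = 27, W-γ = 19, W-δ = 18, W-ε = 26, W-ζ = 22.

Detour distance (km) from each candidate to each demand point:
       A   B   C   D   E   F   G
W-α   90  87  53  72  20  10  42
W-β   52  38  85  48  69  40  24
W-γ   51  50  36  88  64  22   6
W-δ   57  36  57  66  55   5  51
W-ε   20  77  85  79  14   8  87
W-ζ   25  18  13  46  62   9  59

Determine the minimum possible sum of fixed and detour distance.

Open {W-α, W-γ, W-ζ}: assign each demand point to its cheapest open site.
  A→W-ζ 25, B→W-ζ 18, C→W-ζ 13, D→W-ζ 46, E→W-α 20, F→W-ζ 9, G→W-γ 6
  detour distance 137, fixed 53 → total 190.
Compare {W-γ, W-ε, W-ζ}: detour distance 125 + fixed 67 = 192.
Compare {W-α, W-γ, W-δ, W-ζ}: detour distance 133 + fixed 71 = 204.
Compare {W-α, W-γ, W-ε, W-ζ}: detour distance 125 + fixed 79 = 204.
All other subsets cost ≥ 192. Minimum total cost: 190.

190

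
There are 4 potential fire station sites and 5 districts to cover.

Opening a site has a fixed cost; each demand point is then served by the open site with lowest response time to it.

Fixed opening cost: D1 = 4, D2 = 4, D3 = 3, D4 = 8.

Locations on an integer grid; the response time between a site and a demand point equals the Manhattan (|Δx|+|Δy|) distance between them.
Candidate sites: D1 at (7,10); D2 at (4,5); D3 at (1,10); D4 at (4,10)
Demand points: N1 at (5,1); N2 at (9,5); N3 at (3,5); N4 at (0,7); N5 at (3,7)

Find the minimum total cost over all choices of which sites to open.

Open {D2}: assign each demand point to its cheapest open site.
  N1→D2 5, N2→D2 5, N3→D2 1, N4→D2 6, N5→D2 3
  response time 20, fixed 4 → total 24.
Compare {D2, D3}: response time 18 + fixed 7 = 25.
Compare {D1, D2}: response time 20 + fixed 8 = 28.
Compare {D1, D2, D3}: response time 18 + fixed 11 = 29.
All other subsets cost ≥ 25. Minimum total cost: 24.

24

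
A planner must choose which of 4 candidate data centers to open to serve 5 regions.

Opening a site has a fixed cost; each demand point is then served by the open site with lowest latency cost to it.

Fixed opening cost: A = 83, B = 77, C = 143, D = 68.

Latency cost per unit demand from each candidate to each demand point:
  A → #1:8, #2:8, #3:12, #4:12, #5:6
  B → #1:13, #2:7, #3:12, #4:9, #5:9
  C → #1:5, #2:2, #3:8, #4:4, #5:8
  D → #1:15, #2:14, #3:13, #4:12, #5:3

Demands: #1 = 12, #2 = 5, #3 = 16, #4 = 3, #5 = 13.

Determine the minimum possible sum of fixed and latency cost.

Open {C}: assign each demand point to its cheapest open site.
  #1→C 12×5=60, #2→C 5×2=10, #3→C 16×8=128, #4→C 3×4=12, #5→C 13×8=104
  latency cost 314, fixed 143 → total 457.
Compare {C, D}: latency cost 249 + fixed 211 = 460.
Compare {A, C}: latency cost 288 + fixed 226 = 514.
Compare {A}: latency cost 442 + fixed 83 = 525.
All other subsets cost ≥ 460. Minimum total cost: 457.

457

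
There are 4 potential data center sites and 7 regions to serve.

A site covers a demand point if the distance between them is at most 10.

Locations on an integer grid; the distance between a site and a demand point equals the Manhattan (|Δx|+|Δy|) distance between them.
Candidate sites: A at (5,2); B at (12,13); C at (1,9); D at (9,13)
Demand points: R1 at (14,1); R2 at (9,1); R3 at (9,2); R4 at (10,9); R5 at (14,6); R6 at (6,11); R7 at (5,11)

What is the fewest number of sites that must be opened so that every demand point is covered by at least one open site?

2

Coverage sets (demand points within 10 of each site):
  A: {R1, R2, R3, R6, R7}
  B: {R4, R5, R6, R7}
  C: {R4, R6, R7}
  D: {R4, R6, R7}
No single site covers all 7 demand points.
But {A, B} covers everything, so the minimum is 2.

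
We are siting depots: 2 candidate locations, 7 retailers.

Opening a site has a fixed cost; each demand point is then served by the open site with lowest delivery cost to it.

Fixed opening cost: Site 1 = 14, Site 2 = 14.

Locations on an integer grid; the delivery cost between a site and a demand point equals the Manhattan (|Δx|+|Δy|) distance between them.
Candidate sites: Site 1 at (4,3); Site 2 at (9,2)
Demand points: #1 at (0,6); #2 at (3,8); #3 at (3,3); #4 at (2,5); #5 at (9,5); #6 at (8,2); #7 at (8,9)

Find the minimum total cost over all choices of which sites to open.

54

Open {Site 1}: assign each demand point to its cheapest open site.
  #1→Site 1 7, #2→Site 1 6, #3→Site 1 1, #4→Site 1 4, #5→Site 1 7, #6→Site 1 5, #7→Site 1 10
  delivery cost 40, fixed 14 → total 54.
Compare {Site 1, Site 2}: delivery cost 30 + fixed 28 = 58.
Compare {Site 2}: delivery cost 54 + fixed 14 = 68.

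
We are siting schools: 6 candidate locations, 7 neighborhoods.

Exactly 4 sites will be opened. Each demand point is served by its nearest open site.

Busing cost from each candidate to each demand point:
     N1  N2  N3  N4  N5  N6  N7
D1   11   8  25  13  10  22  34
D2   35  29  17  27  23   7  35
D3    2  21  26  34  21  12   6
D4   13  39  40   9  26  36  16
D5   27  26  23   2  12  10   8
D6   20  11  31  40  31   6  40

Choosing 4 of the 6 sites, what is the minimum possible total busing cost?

52

Open {D1, D2, D3, D5}.
  N1→D3 2, N2→D1 8, N3→D2 17, N4→D5 2, N5→D1 10, N6→D2 7, N7→D3 6  ⇒ total 52.
Compare {D2, D3, D5, D6}: total 56.
Compare {D1, D3, D5, D6}: total 57.
No size-4 selection does better; minimum is 52.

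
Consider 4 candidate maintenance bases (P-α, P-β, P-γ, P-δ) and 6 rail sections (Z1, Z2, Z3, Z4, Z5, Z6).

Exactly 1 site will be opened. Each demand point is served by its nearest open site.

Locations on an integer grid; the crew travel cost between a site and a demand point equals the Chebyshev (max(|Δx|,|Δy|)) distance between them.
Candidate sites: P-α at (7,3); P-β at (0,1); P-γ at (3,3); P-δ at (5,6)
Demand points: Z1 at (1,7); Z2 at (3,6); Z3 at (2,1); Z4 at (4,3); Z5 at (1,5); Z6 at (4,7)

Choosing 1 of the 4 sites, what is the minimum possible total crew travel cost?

16

Open {P-γ}.
  Z1→P-γ 4, Z2→P-γ 3, Z3→P-γ 2, Z4→P-γ 1, Z5→P-γ 2, Z6→P-γ 4  ⇒ total 16.
Compare {P-δ}: total 19.
Compare {P-β}: total 27.
No size-1 selection does better; minimum is 16.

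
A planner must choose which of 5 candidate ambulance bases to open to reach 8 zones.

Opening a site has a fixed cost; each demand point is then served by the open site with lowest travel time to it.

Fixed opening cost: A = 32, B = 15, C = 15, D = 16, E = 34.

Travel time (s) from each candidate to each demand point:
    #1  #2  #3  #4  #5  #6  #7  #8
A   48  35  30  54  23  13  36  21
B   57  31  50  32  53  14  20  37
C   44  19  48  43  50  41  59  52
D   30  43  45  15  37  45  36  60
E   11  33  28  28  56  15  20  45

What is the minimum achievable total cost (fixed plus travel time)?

243

Open {A, E}: assign each demand point to its cheapest open site.
  #1→E 11, #2→E 33, #3→E 28, #4→E 28, #5→A 23, #6→A 13, #7→E 20, #8→A 21
  travel time 177, fixed 66 → total 243.
Compare {A, C, E}: travel time 163 + fixed 81 = 244.
Compare {A, B, D}: travel time 183 + fixed 63 = 246.
Compare {A, D, E}: travel time 164 + fixed 82 = 246.
All other subsets cost ≥ 244. Minimum total cost: 243.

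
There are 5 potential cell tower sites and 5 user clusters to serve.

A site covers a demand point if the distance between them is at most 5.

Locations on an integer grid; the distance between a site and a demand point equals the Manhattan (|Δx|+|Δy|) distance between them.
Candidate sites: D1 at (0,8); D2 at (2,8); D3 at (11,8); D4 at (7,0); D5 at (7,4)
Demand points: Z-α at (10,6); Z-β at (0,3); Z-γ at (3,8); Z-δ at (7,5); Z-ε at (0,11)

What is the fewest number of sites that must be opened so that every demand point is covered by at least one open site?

Coverage sets (demand points within 5 of each site):
  D1: {Z-β, Z-γ, Z-ε}
  D2: {Z-γ, Z-ε}
  D3: {Z-α}
  D4: {Z-δ}
  D5: {Z-α, Z-δ}
No single site covers all 5 demand points.
But {D1, D5} covers everything, so the minimum is 2.

2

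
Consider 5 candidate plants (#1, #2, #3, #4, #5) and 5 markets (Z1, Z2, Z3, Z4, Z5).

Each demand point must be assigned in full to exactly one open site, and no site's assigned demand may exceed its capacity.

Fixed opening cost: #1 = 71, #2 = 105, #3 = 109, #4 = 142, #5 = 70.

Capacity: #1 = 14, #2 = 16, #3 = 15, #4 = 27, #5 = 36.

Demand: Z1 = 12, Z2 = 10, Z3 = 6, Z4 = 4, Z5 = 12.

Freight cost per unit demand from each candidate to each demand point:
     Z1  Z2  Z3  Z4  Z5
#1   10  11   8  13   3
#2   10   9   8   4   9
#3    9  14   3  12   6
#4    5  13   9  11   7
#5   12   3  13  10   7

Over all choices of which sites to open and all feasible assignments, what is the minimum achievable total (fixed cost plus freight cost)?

469

Open {#1, #5}; cheapest assignment that respects the capacities:
  #1 (cap 14, load 12): Z5 — cost 12×3 = 36
  #5 (cap 36, load 32): Z1, Z2, Z3, Z4 — cost 12×12 + 10×3 + 6×13 + 4×10 = 292
  Shipping 328, fixed 141 → total 469.
  Any other capacity-feasible assignment to {#1, #5} ships for at least 328.
Compare {#4, #5}: its best feasible assignment gives total 480.
Compare {#2, #5}: its best feasible assignment gives total 497.
Every other set of open sites that can feasibly serve all demand totals ≥ 480 even under its best assignment. Minimum: 469.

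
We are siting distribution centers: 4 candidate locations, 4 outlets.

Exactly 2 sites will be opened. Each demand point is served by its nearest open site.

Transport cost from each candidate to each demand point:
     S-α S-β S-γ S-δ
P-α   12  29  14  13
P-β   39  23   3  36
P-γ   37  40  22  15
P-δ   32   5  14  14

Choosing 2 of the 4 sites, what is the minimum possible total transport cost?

44

Open {P-α, P-δ}.
  S-α→P-α 12, S-β→P-δ 5, S-γ→P-α 14, S-δ→P-α 13  ⇒ total 44.
Compare {P-α, P-β}: total 51.
Compare {P-β, P-δ}: total 54.
No size-2 selection does better; minimum is 44.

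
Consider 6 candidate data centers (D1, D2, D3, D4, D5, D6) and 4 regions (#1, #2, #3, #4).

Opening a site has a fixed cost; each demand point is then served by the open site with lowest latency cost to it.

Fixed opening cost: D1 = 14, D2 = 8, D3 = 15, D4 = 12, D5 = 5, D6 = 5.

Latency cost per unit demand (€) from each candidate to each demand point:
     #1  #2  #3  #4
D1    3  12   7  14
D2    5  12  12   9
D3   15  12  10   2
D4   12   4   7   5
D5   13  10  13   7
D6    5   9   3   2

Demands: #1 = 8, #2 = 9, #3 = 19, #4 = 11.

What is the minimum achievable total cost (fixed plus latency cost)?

Open {D1, D4, D6}: assign each demand point to its cheapest open site.
  #1→D1 8×3=24, #2→D4 9×4=36, #3→D6 19×3=57, #4→D6 11×2=22
  latency cost 139, fixed 31 → total 170.
Compare {D4, D6}: latency cost 155 + fixed 17 = 172.
Compare {D1, D4, D5, D6}: latency cost 139 + fixed 36 = 175.
Compare {D4, D5, D6}: latency cost 155 + fixed 22 = 177.
All other subsets cost ≥ 172. Minimum total cost: 170.

170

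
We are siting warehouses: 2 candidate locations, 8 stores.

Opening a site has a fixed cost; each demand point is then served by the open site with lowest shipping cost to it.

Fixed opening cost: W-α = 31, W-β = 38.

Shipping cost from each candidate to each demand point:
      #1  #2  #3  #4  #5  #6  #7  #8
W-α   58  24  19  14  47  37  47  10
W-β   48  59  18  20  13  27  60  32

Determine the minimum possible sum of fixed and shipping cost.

270

Open {W-α, W-β}: assign each demand point to its cheapest open site.
  #1→W-β 48, #2→W-α 24, #3→W-β 18, #4→W-α 14, #5→W-β 13, #6→W-β 27, #7→W-α 47, #8→W-α 10
  shipping cost 201, fixed 69 → total 270.
Compare {W-α}: shipping cost 256 + fixed 31 = 287.
Compare {W-β}: shipping cost 277 + fixed 38 = 315.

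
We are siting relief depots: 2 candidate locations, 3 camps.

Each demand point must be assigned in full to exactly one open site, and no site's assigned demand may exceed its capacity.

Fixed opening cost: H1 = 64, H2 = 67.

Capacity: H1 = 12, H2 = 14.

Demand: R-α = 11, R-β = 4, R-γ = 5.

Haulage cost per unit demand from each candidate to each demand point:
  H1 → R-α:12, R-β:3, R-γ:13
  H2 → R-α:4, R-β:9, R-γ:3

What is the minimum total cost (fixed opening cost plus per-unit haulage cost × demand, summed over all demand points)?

Open {H1, H2}; cheapest assignment that respects the capacities:
  H1 (cap 12, load 9): R-β, R-γ — cost 4×3 + 5×13 = 77
  H2 (cap 14, load 11): R-α — cost 11×4 = 44
  Shipping 121, fixed 131 → total 252.
  Any other capacity-feasible assignment to {H1, H2} ships for at least 121.
Total demand is 20 and no other set of sites has combined capacity ≥ 20, so {H1, H2} is the only feasible choice of open sites. Minimum: 252.

252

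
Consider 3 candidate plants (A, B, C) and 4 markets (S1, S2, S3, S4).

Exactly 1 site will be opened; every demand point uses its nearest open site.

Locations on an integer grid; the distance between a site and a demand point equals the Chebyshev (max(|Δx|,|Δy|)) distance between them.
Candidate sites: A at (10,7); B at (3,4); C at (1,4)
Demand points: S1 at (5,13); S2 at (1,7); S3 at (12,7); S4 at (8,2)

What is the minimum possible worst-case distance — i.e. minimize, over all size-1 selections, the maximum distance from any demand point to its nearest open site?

Open {A}.
  Farthest demand point is S2 at distance 9 (to A); all others are ≤ 9.
With {B} the worst case is 9.
With {C} the worst case is 11.
No size-1 selection achieves below 9.

9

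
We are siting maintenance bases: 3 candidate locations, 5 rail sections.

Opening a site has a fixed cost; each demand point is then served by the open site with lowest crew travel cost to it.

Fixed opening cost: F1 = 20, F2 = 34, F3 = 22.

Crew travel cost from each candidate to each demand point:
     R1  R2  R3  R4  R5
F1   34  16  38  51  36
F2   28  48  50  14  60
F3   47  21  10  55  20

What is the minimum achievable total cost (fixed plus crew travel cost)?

Open {F2, F3}: assign each demand point to its cheapest open site.
  R1→F2 28, R2→F3 21, R3→F3 10, R4→F2 14, R5→F3 20
  crew travel cost 93, fixed 56 → total 149.
Compare {F1, F2, F3}: crew travel cost 88 + fixed 76 = 164.
Compare {F1, F3}: crew travel cost 131 + fixed 42 = 173.
Compare {F3}: crew travel cost 153 + fixed 22 = 175.
All other subsets cost ≥ 164. Minimum total cost: 149.

149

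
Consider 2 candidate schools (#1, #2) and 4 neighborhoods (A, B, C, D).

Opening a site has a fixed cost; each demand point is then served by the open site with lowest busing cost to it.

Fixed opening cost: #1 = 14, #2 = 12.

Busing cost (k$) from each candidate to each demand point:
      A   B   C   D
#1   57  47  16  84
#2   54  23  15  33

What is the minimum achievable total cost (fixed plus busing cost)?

Open {#2}: assign each demand point to its cheapest open site.
  A→#2 54, B→#2 23, C→#2 15, D→#2 33
  busing cost 125, fixed 12 → total 137.
Compare {#1, #2}: busing cost 125 + fixed 26 = 151.
Compare {#1}: busing cost 204 + fixed 14 = 218.

137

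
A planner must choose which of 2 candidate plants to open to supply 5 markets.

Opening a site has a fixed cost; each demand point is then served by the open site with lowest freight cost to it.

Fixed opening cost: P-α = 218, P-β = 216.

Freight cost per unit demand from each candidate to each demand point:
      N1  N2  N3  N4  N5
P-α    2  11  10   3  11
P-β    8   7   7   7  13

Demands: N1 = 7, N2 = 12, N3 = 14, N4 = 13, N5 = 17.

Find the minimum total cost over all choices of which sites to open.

730

Open {P-α}: assign each demand point to its cheapest open site.
  N1→P-α 7×2=14, N2→P-α 12×11=132, N3→P-α 14×10=140, N4→P-α 13×3=39, N5→P-α 17×11=187
  freight cost 512, fixed 218 → total 730.
Compare {P-β}: freight cost 550 + fixed 216 = 766.
Compare {P-α, P-β}: freight cost 422 + fixed 434 = 856.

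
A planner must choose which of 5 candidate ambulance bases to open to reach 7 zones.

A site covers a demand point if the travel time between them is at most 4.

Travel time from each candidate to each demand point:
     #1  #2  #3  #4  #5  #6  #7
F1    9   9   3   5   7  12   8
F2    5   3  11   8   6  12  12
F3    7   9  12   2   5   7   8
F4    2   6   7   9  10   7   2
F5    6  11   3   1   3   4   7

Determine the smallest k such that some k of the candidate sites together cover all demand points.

3

Coverage sets (demand points within 4 of each site):
  F1: {#3}
  F2: {#2}
  F3: {#4}
  F4: {#1, #7}
  F5: {#3, #4, #5, #6}
No 2 sites suffice: every size-2 union leaves at least one demand point uncovered.
But {F2, F4, F5} covers everything, so the minimum is 3.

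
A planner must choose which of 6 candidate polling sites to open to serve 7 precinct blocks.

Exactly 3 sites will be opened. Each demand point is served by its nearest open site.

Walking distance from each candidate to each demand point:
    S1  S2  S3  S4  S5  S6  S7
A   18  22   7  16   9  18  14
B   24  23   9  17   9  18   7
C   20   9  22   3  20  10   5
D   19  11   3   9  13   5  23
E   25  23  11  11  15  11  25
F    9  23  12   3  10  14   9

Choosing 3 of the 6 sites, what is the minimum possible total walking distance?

Open {C, D, F}.
  S1→F 9, S2→C 9, S3→D 3, S4→C 3, S5→F 10, S6→D 5, S7→C 5  ⇒ total 44.
Compare {B, D, F}: total 47.
Compare {A, D, F}: total 49.
No size-3 selection does better; minimum is 44.

44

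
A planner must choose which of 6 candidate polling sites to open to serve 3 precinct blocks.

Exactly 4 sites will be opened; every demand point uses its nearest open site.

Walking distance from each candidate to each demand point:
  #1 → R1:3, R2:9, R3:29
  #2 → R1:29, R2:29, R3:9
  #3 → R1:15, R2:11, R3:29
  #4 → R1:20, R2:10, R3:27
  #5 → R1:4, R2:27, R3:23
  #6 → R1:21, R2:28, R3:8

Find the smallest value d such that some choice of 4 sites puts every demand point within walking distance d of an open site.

9

Open {#1, #2, #3, #4}.
  Farthest demand point is R2 at walking distance 9 (to #1); all others are ≤ 9.
With {#1, #2, #3, #5} the worst case is 9.
With {#1, #2, #3, #6} the worst case is 9.
No size-4 selection achieves below 9.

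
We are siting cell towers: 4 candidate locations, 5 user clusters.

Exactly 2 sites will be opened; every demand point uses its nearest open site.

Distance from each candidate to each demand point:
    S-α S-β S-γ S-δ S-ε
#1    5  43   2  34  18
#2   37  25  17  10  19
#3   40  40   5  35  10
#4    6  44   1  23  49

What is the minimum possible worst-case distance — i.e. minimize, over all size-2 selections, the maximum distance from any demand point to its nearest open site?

25

Open {#1, #2}.
  Farthest demand point is S-β at distance 25 (to #2); all others are ≤ 25.
With {#2, #4} the worst case is 25.
With {#2, #3} the worst case is 37.
No size-2 selection achieves below 25.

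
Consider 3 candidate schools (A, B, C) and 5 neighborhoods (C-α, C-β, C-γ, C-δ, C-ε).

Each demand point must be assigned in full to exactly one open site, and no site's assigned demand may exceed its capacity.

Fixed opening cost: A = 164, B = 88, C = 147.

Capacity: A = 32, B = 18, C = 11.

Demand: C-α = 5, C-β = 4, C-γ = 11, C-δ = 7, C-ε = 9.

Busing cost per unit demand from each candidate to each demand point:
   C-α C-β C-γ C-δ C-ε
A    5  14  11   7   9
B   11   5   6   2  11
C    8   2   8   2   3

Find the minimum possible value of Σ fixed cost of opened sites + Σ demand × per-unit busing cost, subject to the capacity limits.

493

Open {A, B}; cheapest assignment that respects the capacities:
  A (cap 32, load 21): C-α, C-δ, C-ε — cost 5×5 + 7×7 + 9×9 = 155
  B (cap 18, load 15): C-β, C-γ — cost 4×5 + 11×6 = 86
  Shipping 241, fixed 252 → total 493.
  Any other capacity-feasible assignment to {A, B} ships for at least 241.
Compare {A, C}: its best feasible assignment gives total 560.
Compare {A, B, C}: its best feasible assignment gives total 586.
Every other set of open sites that can feasibly serve all demand totals ≥ 560 even under its best assignment. Minimum: 493.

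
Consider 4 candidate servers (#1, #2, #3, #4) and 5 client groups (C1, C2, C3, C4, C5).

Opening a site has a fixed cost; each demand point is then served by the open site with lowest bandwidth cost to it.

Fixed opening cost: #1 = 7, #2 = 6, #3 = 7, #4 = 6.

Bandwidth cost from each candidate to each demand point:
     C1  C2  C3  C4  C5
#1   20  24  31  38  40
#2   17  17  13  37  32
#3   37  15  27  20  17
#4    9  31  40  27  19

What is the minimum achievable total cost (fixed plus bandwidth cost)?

93

Open {#2, #3, #4}: assign each demand point to its cheapest open site.
  C1→#4 9, C2→#3 15, C3→#2 13, C4→#3 20, C5→#3 17
  bandwidth cost 74, fixed 19 → total 93.
Compare {#2, #3}: bandwidth cost 82 + fixed 13 = 95.
Compare {#2, #4}: bandwidth cost 85 + fixed 12 = 97.
Compare {#1, #2, #3, #4}: bandwidth cost 74 + fixed 26 = 100.
All other subsets cost ≥ 95. Minimum total cost: 93.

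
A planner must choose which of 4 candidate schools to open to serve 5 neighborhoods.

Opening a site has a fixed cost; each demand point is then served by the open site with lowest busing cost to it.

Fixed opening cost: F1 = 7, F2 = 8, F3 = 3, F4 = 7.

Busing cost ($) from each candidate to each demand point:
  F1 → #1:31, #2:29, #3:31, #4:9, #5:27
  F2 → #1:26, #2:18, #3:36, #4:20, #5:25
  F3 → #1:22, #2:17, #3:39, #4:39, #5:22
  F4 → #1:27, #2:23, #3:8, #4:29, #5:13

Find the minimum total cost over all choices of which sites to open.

86

Open {F1, F3, F4}: assign each demand point to its cheapest open site.
  #1→F3 22, #2→F3 17, #3→F4 8, #4→F1 9, #5→F4 13
  busing cost 69, fixed 17 → total 86.
Compare {F1, F4}: busing cost 80 + fixed 14 = 94.
Compare {F1, F2, F3, F4}: busing cost 69 + fixed 25 = 94.
Compare {F1, F2, F4}: busing cost 74 + fixed 22 = 96.
All other subsets cost ≥ 94. Minimum total cost: 86.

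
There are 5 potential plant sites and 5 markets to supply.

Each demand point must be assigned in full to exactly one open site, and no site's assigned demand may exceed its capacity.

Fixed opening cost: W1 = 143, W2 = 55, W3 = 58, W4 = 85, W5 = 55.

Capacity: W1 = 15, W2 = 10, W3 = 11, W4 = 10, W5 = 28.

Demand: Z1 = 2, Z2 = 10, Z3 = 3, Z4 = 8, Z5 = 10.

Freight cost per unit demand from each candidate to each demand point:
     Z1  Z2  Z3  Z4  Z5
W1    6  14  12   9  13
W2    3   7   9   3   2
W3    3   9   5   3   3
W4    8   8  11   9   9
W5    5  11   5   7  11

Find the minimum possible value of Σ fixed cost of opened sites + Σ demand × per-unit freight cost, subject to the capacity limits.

Open {W2, W5}; cheapest assignment that respects the capacities:
  W2 (cap 10, load 10): Z5 — cost 10×2 = 20
  W5 (cap 28, load 23): Z1, Z2, Z3, Z4 — cost 2×5 + 10×11 + 3×5 + 8×7 = 191
  Shipping 211, fixed 110 → total 321.
  Any other capacity-feasible assignment to {W2, W5} ships for at least 211.
Compare {W3, W5}: its best feasible assignment gives total 334.
Compare {W2, W3, W5}: its best feasible assignment gives total 343.
Every other set of open sites that can feasibly serve all demand totals ≥ 334 even under its best assignment. Minimum: 321.

321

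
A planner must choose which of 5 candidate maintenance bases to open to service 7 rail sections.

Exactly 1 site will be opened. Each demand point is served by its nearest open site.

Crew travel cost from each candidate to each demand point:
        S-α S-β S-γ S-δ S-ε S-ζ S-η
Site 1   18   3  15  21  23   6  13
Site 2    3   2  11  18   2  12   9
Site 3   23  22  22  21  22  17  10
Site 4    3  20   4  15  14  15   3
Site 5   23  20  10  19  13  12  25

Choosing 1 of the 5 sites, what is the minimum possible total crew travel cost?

57

Open {Site 2}.
  S-α→Site 2 3, S-β→Site 2 2, S-γ→Site 2 11, S-δ→Site 2 18, S-ε→Site 2 2, S-ζ→Site 2 12, S-η→Site 2 9  ⇒ total 57.
Compare {Site 4}: total 74.
Compare {Site 1}: total 99.
No size-1 selection does better; minimum is 57.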